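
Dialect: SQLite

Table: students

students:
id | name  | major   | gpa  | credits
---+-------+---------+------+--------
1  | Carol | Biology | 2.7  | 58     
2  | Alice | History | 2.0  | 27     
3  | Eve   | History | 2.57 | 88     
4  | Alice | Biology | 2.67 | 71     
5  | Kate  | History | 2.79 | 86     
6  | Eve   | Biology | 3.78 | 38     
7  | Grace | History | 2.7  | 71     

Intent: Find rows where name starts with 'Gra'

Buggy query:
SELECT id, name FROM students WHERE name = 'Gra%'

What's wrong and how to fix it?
Bug: Wildcards only work with LIKE; '=' treats '%' as a literal character

Fix: Use LIKE for wildcard pattern matching

Corrected query:
SELECT id, name FROM students WHERE name LIKE 'Gra%'

Result:
id | name 
---+------
7  | Grace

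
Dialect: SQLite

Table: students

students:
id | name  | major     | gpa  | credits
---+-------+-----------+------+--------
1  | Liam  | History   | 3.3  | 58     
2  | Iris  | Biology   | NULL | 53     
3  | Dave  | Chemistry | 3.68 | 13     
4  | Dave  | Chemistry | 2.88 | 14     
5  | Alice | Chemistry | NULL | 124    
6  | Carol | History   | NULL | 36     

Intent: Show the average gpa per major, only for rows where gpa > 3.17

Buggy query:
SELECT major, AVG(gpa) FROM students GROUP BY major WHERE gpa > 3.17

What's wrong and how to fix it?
Bug: WHERE cannot follow GROUP BY

Fix: Place WHERE between FROM and GROUP BY

Corrected query:
SELECT major, AVG(gpa) FROM students WHERE gpa > 3.17 GROUP BY major

Result:
major     | AVG(gpa)
----------+---------
Chemistry | 3.68    
History   | 3.3     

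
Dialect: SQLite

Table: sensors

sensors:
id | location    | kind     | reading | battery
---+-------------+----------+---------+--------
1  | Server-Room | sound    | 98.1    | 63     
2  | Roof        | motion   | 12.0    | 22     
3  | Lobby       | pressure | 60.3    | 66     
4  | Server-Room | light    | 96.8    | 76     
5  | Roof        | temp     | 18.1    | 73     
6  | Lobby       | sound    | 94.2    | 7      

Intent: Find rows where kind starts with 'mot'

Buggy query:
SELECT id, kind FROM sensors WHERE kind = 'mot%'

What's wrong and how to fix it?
Bug: Wildcards only work with LIKE; '=' treats '%' as a literal character

Fix: Use LIKE for wildcard pattern matching

Corrected query:
SELECT id, kind FROM sensors WHERE kind LIKE 'mot%'

Result:
id | kind  
---+-------
2  | motion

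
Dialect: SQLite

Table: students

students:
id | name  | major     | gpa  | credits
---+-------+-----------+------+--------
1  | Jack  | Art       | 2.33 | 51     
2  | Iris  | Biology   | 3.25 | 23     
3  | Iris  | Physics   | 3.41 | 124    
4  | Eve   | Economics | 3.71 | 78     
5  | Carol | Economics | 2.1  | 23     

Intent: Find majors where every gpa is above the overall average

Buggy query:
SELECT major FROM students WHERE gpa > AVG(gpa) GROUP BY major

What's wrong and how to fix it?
Bug: AVG() is an aggregate; it can't sit directly in WHERE

Fix: Use a subquery for AVG and a HAVING MIN(...) filter so the condition holds for every row in the group

Corrected query:
SELECT major FROM students GROUP BY major HAVING MIN(gpa) > (SELECT AVG(gpa) FROM students)

Result:
major  
-------
Biology
Physics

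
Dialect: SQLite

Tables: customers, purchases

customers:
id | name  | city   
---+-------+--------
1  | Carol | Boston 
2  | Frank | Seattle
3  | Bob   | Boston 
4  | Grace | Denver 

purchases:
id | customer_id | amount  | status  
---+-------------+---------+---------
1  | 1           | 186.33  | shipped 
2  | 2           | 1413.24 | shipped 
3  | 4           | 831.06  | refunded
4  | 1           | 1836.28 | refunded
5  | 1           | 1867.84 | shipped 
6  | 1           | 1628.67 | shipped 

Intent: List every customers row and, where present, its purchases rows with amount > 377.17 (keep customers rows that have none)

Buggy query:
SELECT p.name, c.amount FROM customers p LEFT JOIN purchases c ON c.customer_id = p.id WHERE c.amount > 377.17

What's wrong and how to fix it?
Bug: Filtering c.amount in WHERE discards the NULL rows produced by LEFT JOIN, turning it into an inner join

Fix: Move the right-table condition into the ON clause so unmatched parents are kept

Corrected query:
SELECT p.name, c.amount FROM customers p LEFT JOIN purchases c ON c.customer_id = p.id AND c.amount > 377.17

Result:
name  | amount 
------+--------
Carol | 1628.67
Carol | 1836.28
Carol | 1867.84
Frank | 1413.24
Bob   | NULL   
Grace | 831.06 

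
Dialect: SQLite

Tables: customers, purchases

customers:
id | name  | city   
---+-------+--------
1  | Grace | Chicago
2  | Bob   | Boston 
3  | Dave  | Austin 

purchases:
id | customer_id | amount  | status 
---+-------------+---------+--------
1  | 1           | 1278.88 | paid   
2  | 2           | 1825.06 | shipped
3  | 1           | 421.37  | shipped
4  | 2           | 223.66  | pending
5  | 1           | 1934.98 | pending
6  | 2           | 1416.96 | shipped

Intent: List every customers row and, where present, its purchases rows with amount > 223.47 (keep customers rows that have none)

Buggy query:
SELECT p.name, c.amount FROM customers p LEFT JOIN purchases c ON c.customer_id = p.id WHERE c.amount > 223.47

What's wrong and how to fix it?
Bug: Filtering c.amount in WHERE discards the NULL rows produced by LEFT JOIN, turning it into an inner join

Fix: Put 'c.amount > 223.47' in the JOIN's ON clause instead of WHERE

Corrected query:
SELECT p.name, c.amount FROM customers p LEFT JOIN purchases c ON c.customer_id = p.id AND c.amount > 223.47

Result:
name  | amount 
------+--------
Grace | 421.37 
Grace | 1278.88
Grace | 1934.98
Bob   | 223.66 
Bob   | 1416.96
Bob   | 1825.06
Dave  | NULL   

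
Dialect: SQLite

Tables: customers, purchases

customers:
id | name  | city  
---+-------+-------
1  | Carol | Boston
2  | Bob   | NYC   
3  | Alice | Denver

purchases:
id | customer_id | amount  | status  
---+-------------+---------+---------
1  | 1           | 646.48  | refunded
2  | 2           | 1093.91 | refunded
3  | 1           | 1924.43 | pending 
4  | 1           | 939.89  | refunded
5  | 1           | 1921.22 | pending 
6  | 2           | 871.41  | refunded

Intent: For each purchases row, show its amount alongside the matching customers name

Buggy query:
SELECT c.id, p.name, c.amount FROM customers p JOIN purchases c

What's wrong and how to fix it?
Bug: Missing join condition: each purchases row is matched to all customers rows instead of just its own

Fix: Specify the join condition linking the foreign key to the parent id

Corrected query:
SELECT c.id, p.name, c.amount FROM customers p JOIN purchases c ON c.customer_id = p.id

Result:
id | name  | amount 
---+-------+--------
1  | Carol | 646.48 
2  | Bob   | 1093.91
3  | Carol | 1924.43
4  | Carol | 939.89 
5  | Carol | 1921.22
6  | Bob   | 871.41 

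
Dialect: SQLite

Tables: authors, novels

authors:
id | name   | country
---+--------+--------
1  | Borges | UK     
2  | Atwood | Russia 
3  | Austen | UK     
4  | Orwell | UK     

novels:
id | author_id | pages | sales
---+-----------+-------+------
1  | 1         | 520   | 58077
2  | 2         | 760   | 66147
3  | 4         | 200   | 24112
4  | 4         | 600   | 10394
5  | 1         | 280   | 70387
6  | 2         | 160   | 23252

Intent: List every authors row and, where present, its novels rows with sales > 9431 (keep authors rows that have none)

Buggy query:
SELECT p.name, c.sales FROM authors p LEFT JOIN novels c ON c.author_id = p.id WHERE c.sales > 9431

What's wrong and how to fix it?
Bug: A WHERE condition on the right-hand table after LEFT JOIN drops unmatched parents

Fix: Put 'c.sales > 9431' in the JOIN's ON clause instead of WHERE

Corrected query:
SELECT p.name, c.sales FROM authors p LEFT JOIN novels c ON c.author_id = p.id AND c.sales > 9431

Result:
name   | sales
-------+------
Borges | 58077
Borges | 70387
Atwood | 23252
Atwood | 66147
Austen | NULL 
Orwell | 10394
Orwell | 24112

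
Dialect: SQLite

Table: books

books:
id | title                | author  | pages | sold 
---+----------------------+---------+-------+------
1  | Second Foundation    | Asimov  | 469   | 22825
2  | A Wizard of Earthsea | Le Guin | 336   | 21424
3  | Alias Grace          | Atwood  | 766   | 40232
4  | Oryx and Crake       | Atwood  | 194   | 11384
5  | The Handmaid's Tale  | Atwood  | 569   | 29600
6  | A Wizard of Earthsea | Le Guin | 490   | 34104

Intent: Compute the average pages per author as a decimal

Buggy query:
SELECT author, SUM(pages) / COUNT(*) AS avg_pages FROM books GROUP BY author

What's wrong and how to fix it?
Bug: Both operands are integers, so '/' performs integer division and truncates

Fix: Multiply by 1.0 (or CAST to REAL) to force floating-point division

Corrected query:
SELECT author, SUM(pages) * 1.0 / COUNT(*) AS avg_pages FROM books GROUP BY author

Result:
author  | avg_pages 
--------+-----------
Asimov  | 469       
Atwood  | 509.666667
Le Guin | 413       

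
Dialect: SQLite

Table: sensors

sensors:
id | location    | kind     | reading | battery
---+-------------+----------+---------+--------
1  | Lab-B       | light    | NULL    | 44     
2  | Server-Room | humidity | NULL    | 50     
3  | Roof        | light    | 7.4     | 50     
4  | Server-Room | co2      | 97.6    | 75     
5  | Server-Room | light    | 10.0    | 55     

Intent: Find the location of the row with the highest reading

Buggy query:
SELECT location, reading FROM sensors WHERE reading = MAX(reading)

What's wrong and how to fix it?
Bug: WHERE is evaluated per row; an aggregate over the whole table isn't defined there

Fix: Wrap MAX in a scalar subquery so WHERE compares against a single value

Corrected query:
SELECT location, reading FROM sensors WHERE reading = (SELECT MAX(reading) FROM sensors)

Result:
location    | reading
------------+--------
Server-Room | 97.6   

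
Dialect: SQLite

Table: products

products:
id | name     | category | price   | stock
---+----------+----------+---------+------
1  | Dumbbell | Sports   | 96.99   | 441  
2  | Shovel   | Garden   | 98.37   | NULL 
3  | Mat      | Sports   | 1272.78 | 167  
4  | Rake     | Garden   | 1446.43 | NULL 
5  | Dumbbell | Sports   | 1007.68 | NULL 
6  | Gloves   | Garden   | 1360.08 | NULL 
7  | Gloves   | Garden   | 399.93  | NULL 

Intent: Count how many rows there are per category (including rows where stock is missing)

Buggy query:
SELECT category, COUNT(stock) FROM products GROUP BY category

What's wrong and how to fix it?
Bug: COUNT(stock) skips NULLs, so groups with missing stock are undercounted

Fix: Use COUNT(*) to count all rows regardless of NULL

Corrected query:
SELECT category, COUNT(*) FROM products GROUP BY category

Result:
category | COUNT(*)
---------+---------
Garden   | 4       
Sports   | 3       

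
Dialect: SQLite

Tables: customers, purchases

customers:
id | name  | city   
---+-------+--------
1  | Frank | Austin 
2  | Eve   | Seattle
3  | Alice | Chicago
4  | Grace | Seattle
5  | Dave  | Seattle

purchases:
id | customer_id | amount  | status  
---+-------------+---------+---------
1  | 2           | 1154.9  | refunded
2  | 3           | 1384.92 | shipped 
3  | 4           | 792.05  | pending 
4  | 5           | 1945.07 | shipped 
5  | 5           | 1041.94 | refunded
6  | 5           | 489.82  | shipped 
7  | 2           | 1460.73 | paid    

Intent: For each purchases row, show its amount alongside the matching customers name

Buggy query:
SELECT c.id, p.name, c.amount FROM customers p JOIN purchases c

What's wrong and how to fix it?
Bug: JOIN with no ON clause produces a cartesian product; every purchases row pairs with every customers row

Fix: Add ON c.customer_id = p.id to the JOIN

Corrected query:
SELECT c.id, p.name, c.amount FROM customers p JOIN purchases c ON c.customer_id = p.id

Result:
id | name  | amount 
---+-------+--------
1  | Eve   | 1154.9 
2  | Alice | 1384.92
3  | Grace | 792.05 
4  | Dave  | 1945.07
5  | Dave  | 1041.94
6  | Dave  | 489.82 
7  | Eve   | 1460.73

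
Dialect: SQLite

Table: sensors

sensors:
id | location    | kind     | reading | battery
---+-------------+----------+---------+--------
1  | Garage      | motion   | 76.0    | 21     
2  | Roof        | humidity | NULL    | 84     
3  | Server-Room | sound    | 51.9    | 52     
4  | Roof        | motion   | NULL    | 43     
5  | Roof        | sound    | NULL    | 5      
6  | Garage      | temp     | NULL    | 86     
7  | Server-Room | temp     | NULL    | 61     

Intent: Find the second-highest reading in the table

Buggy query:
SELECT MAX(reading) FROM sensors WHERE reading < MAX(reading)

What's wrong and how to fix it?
Bug: The inner MAX is an aggregate inside WHERE, which is not allowed

Fix: Compute the overall MAX in a subquery, then take MAX of rows below it

Corrected query:
SELECT MAX(reading) FROM sensors WHERE reading < (SELECT MAX(reading) FROM sensors)

Result:
MAX(reading)
------------
51.9        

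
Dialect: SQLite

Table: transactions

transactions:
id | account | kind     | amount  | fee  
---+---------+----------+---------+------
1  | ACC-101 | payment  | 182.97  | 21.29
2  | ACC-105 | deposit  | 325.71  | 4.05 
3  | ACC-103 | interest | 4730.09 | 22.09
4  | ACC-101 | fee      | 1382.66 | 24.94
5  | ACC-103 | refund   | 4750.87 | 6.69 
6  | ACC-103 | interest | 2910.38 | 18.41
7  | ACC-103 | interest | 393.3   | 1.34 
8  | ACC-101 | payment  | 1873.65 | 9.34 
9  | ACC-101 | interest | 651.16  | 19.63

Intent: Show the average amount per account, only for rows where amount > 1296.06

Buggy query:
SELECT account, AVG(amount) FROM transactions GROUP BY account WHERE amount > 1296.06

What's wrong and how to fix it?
Bug: Row-level WHERE must come before GROUP BY in the clause order

Fix: Move the WHERE clause before GROUP BY

Corrected query:
SELECT account, AVG(amount) FROM transactions WHERE amount > 1296.06 GROUP BY account

Result:
account | AVG(amount)
--------+------------
ACC-101 | 1628.155   
ACC-103 | 4130.446667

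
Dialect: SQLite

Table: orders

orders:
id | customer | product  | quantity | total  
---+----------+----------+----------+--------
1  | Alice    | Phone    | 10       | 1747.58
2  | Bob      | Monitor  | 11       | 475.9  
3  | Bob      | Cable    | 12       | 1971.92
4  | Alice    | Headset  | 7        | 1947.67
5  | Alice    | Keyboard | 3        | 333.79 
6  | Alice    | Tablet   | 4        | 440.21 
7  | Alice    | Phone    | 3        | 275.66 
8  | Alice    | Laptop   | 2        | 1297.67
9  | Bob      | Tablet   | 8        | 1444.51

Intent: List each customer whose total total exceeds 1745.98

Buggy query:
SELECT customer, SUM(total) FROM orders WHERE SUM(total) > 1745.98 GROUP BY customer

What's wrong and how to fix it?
Bug: WHERE runs before GROUP BY, so aggregates aren't available there

Fix: Move the aggregate condition to a HAVING clause

Corrected query:
SELECT customer, SUM(total) FROM orders GROUP BY customer HAVING SUM(total) > 1745.98

Result:
customer | SUM(total)
---------+-----------
Alice    | 6042.58   
Bob      | 3892.33   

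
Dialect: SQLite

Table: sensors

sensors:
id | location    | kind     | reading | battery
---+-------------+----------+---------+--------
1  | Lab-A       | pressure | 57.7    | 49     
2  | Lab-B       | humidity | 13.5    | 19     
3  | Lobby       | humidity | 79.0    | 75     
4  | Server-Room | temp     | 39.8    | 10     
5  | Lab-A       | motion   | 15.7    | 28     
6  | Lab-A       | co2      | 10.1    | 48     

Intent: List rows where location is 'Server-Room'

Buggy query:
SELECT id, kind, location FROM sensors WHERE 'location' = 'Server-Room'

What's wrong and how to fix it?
Bug: Single quotes denote string literals in SQL; the column name is being compared as a constant string

Fix: Remove the quotes around the column name (or use double quotes for an identifier)

Corrected query:
SELECT id, kind, location FROM sensors WHERE location = 'Server-Room'

Result:
id | kind | location   
---+------+------------
4  | temp | Server-Room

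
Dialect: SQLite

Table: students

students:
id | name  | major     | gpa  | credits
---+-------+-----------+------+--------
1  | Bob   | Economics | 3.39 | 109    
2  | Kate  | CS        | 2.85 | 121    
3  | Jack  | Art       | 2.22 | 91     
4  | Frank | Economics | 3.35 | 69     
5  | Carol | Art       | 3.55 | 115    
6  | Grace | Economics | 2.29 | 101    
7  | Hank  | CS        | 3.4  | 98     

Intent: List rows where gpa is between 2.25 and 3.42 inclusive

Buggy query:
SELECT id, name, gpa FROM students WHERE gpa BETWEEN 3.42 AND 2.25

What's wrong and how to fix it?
Bug: BETWEEN expects the lower bound first; with 3.42 AND 2.25 the range is empty

Fix: Swap the bounds so the smaller value comes first

Corrected query:
SELECT id, name, gpa FROM students WHERE gpa BETWEEN 2.25 AND 3.42

Result:
id | name  | gpa 
---+-------+-----
1  | Bob   | 3.39
2  | Kate  | 2.85
4  | Frank | 3.35
6  | Grace | 2.29
7  | Hank  | 3.4 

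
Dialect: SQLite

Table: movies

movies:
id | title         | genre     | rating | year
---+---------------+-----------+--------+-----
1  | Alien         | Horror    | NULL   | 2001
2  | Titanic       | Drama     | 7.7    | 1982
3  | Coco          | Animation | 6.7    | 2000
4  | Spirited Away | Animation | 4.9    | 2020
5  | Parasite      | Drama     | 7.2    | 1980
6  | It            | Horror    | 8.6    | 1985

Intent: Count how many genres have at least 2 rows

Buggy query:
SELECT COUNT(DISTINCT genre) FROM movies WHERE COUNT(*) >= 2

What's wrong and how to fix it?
Bug: COUNT(*) cannot appear in WHERE; the per-group count doesn't exist yet

Fix: Use a subquery that GROUPs and filters with HAVING, then count its rows

Corrected query:
SELECT COUNT(*) FROM (SELECT genre FROM movies GROUP BY genre HAVING COUNT(*) >= 2)

Result:
COUNT(*)
--------
3       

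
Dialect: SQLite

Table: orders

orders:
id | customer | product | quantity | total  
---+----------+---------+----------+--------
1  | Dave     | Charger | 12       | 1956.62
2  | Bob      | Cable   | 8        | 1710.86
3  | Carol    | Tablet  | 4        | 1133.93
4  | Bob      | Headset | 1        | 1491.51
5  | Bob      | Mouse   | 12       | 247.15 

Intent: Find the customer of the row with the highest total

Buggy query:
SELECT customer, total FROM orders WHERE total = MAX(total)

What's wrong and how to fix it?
Bug: MAX(total) is an aggregate and cannot be used directly in WHERE

Fix: Wrap MAX in a scalar subquery so WHERE compares against a single value

Corrected query:
SELECT customer, total FROM orders WHERE total = (SELECT MAX(total) FROM orders)

Result:
customer | total  
---------+--------
Dave     | 1956.62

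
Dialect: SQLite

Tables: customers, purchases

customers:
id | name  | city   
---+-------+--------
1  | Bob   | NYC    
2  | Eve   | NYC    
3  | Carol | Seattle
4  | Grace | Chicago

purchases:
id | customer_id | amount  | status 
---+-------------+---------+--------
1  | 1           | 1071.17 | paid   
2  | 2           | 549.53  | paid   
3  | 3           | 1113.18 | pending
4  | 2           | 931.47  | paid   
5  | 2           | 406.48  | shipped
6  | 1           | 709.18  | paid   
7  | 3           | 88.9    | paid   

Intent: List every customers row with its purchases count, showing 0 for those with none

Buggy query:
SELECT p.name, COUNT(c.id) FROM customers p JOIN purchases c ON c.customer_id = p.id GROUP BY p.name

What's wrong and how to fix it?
Bug: INNER JOIN drops customers rows that have no matching purchases rows

Fix: Switch to LEFT JOIN to retain unmatched parent rows

Corrected query:
SELECT p.name, COUNT(c.id) FROM customers p LEFT JOIN purchases c ON c.customer_id = p.id GROUP BY p.name

Result:
name  | COUNT(c.id)
------+------------
Bob   | 2          
Carol | 2          
Eve   | 3          
Grace | 0          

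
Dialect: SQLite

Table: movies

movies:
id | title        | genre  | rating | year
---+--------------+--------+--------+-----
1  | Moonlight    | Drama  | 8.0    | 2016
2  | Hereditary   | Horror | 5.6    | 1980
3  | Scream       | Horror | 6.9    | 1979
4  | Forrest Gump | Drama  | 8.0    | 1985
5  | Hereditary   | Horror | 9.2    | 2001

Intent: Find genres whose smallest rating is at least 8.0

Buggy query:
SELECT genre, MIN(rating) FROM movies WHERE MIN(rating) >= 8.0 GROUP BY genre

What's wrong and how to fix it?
Bug: Aggregates like MIN are computed per group after WHERE runs

Fix: Replace WHERE with HAVING after the GROUP BY

Corrected query:
SELECT genre, MIN(rating) FROM movies GROUP BY genre HAVING MIN(rating) >= 8.0

Result:
genre | MIN(rating)
------+------------
Drama | 8          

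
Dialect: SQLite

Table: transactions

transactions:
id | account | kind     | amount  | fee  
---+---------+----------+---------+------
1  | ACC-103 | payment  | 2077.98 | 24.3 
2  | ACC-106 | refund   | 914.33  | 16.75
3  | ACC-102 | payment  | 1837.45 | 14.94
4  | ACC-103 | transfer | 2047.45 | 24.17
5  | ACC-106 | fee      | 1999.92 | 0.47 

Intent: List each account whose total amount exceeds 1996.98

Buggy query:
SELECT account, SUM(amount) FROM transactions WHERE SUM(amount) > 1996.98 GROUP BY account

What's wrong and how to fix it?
Bug: SUM(amount) is an aggregate, but WHERE filters rows before aggregation

Fix: Move the aggregate condition to a HAVING clause

Corrected query:
SELECT account, SUM(amount) FROM transactions GROUP BY account HAVING SUM(amount) > 1996.98

Result:
account | SUM(amount)
--------+------------
ACC-103 | 4125.43    
ACC-106 | 2914.25    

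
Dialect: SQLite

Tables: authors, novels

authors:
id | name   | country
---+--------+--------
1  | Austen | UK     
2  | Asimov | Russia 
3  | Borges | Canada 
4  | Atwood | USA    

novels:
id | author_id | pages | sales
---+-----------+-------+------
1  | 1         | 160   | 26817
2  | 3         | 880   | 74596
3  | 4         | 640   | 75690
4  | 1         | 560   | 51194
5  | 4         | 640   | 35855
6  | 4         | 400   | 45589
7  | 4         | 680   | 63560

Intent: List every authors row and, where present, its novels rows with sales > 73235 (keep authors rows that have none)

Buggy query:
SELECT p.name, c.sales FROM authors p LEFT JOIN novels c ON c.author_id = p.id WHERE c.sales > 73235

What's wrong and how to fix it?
Bug: A WHERE condition on the right-hand table after LEFT JOIN drops unmatched parents

Fix: Move the right-table condition into the ON clause so unmatched parents are kept

Corrected query:
SELECT p.name, c.sales FROM authors p LEFT JOIN novels c ON c.author_id = p.id AND c.sales > 73235

Result:
name   | sales
-------+------
Austen | NULL 
Asimov | NULL 
Borges | 74596
Atwood | 75690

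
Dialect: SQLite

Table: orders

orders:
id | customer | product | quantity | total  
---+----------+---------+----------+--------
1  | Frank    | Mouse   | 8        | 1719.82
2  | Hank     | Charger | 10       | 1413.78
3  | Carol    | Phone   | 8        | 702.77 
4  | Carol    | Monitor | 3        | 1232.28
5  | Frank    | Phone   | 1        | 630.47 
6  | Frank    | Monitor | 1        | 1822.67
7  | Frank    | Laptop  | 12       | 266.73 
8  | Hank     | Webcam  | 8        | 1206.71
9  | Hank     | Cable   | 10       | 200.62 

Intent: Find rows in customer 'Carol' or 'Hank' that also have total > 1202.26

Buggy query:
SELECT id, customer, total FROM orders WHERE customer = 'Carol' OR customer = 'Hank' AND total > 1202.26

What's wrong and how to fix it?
Bug: Without parentheses, AND is evaluated before OR, so the total filter only applies to the 'Hank' branch

Fix: Add parentheses around the OR so the AND applies to both alternatives

Corrected query:
SELECT id, customer, total FROM orders WHERE (customer = 'Carol' OR customer = 'Hank') AND total > 1202.26

Result:
id | customer | total  
---+----------+--------
2  | Hank     | 1413.78
4  | Carol    | 1232.28
8  | Hank     | 1206.71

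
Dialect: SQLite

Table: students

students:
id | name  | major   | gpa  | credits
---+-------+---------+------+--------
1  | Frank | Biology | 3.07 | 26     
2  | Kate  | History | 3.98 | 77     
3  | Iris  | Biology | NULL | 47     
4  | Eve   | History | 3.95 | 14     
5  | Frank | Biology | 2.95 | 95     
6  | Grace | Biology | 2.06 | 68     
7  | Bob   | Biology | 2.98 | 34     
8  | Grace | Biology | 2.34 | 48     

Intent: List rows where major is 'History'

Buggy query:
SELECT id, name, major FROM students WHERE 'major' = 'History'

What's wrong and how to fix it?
Bug: Single quotes denote string literals in SQL; the column name is being compared as a constant string

Fix: Remove the quotes around the column name (or use double quotes for an identifier)

Corrected query:
SELECT id, name, major FROM students WHERE major = 'History'

Result:
id | name | major  
---+------+--------
2  | Kate | History
4  | Eve  | History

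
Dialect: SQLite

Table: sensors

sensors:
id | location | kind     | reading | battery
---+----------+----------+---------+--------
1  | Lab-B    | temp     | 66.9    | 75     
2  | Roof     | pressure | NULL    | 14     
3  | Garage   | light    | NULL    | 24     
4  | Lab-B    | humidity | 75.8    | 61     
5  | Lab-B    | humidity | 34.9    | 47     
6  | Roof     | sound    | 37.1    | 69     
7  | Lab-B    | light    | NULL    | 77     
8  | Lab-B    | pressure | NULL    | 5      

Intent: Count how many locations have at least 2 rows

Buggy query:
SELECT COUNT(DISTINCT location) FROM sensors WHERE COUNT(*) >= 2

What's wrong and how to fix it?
Bug: COUNT(*) cannot appear in WHERE; the per-group count doesn't exist yet

Fix: Use a subquery that GROUPs and filters with HAVING, then count its rows

Corrected query:
SELECT COUNT(*) FROM (SELECT location FROM sensors GROUP BY location HAVING COUNT(*) >= 2)

Result:
COUNT(*)
--------
2       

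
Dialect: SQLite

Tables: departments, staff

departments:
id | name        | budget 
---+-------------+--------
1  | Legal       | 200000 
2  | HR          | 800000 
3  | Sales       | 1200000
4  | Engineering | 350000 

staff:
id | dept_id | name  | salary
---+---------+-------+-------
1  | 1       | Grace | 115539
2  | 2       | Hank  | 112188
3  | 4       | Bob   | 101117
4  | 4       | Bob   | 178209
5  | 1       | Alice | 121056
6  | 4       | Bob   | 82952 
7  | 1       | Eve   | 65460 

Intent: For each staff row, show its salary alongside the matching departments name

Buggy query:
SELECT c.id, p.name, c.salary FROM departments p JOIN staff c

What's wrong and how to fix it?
Bug: JOIN with no ON clause produces a cartesian product; every staff row pairs with every departments row

Fix: Specify the join condition linking the foreign key to the parent id

Corrected query:
SELECT c.id, p.name, c.salary FROM departments p JOIN staff c ON c.dept_id = p.id

Result:
id | name        | salary
---+-------------+-------
1  | Legal       | 115539
2  | HR          | 112188
3  | Engineering | 101117
4  | Engineering | 178209
5  | Legal       | 121056
6  | Engineering | 82952 
7  | Legal       | 65460 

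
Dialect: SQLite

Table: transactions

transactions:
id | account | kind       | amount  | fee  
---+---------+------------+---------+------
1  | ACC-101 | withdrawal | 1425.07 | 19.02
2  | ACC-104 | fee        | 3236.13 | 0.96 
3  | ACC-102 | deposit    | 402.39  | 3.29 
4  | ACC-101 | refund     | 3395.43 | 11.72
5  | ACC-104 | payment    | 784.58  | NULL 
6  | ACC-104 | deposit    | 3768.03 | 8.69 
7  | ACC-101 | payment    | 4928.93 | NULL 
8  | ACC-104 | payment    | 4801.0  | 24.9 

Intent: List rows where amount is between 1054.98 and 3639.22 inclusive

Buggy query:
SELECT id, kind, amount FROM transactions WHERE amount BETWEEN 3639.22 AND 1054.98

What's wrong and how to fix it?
Bug: BETWEEN expects the lower bound first; with 3639.22 AND 1054.98 the range is empty

Fix: Write BETWEEN 1054.98 AND 3639.22

Corrected query:
SELECT id, kind, amount FROM transactions WHERE amount BETWEEN 1054.98 AND 3639.22

Result:
id | kind       | amount 
---+------------+--------
1  | withdrawal | 1425.07
2  | fee        | 3236.13
4  | refund     | 3395.43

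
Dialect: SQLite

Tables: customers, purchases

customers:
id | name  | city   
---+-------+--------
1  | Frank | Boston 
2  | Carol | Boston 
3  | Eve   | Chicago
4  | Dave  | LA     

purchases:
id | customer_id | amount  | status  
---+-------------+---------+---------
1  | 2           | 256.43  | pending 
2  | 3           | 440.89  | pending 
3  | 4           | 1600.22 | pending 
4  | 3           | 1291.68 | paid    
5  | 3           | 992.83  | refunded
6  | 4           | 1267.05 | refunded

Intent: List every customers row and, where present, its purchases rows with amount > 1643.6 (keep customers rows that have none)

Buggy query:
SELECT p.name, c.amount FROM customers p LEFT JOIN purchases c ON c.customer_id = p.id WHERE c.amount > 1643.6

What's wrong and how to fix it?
Bug: Filtering c.amount in WHERE discards the NULL rows produced by LEFT JOIN, turning it into an inner join

Fix: Put 'c.amount > 1643.6' in the JOIN's ON clause instead of WHERE

Corrected query:
SELECT p.name, c.amount FROM customers p LEFT JOIN purchases c ON c.customer_id = p.id AND c.amount > 1643.6

Result:
name  | amount
------+-------
Frank | NULL  
Carol | NULL  
Eve   | NULL  
Dave  | NULL  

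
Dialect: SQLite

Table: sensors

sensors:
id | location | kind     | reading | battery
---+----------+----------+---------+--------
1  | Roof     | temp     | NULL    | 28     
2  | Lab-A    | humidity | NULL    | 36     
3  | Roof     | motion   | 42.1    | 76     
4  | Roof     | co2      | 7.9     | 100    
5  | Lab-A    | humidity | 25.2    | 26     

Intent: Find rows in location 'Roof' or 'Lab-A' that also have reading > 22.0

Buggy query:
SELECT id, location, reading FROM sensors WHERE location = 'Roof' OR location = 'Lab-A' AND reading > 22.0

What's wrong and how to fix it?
Bug: AND binds tighter than OR, so this parses as location = 'Roof' OR (location = 'Lab-A' AND reading > 22.0)

Fix: Group the OR with parentheses (or use IN), then AND the threshold

Corrected query:
SELECT id, location, reading FROM sensors WHERE (location = 'Roof' OR location = 'Lab-A') AND reading > 22.0

Result:
id | location | reading
---+----------+--------
3  | Roof     | 42.1   
5  | Lab-A    | 25.2   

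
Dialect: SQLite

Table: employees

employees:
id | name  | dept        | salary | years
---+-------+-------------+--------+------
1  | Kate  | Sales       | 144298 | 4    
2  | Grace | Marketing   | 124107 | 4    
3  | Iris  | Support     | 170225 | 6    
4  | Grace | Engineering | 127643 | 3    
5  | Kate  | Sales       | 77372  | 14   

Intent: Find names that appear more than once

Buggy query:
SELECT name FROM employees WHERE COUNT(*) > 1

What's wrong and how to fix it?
Bug: WHERE can't reference COUNT(*); aggregates are computed after WHERE

Fix: Group first, then use HAVING for the count condition

Corrected query:
SELECT name FROM employees GROUP BY name HAVING COUNT(*) > 1

Result:
name 
-----
Grace
Kate 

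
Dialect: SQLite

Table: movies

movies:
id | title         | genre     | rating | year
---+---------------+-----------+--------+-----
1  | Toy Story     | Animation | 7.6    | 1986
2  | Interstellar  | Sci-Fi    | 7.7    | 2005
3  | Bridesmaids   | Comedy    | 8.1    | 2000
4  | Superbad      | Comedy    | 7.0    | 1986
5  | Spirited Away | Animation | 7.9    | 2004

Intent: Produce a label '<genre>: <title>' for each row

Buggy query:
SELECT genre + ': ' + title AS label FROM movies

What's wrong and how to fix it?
Bug: SQLite uses || for string concatenation; + coerces text to numbers (yielding 0)

Fix: Replace + with || to concatenate text

Corrected query:
SELECT genre || ': ' || title AS label FROM movies

Result:
label                   
------------------------
Animation: Toy Story    
Sci-Fi: Interstellar    
Comedy: Bridesmaids     
Comedy: Superbad        
Animation: Spirited Away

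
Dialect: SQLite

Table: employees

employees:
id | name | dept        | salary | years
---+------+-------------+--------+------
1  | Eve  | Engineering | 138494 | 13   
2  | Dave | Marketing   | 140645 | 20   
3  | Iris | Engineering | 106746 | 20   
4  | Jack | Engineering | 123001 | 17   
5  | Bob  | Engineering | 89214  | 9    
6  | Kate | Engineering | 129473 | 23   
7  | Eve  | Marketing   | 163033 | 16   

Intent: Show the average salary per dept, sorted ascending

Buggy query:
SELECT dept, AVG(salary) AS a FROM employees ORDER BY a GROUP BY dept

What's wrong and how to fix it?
Bug: ORDER BY appears before GROUP BY; SQL clause order requires GROUP BY first

Fix: Move ORDER BY to the end, after GROUP BY

Corrected query:
SELECT dept, AVG(salary) AS a FROM employees GROUP BY dept ORDER BY a

Result:
dept        | a       
------------+---------
Engineering | 117385.6
Marketing   | 151839  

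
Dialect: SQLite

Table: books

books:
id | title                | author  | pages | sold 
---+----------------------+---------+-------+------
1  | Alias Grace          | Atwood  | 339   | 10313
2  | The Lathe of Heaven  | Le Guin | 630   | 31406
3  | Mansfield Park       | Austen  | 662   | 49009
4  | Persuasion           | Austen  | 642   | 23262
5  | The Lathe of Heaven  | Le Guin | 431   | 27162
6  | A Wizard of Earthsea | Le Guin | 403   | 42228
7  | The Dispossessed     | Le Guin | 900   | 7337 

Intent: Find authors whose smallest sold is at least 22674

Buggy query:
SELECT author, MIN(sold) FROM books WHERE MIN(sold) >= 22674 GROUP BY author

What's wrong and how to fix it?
Bug: MIN() in WHERE is a misuse of aggregate

Fix: Use HAVING for the per-group MIN condition

Corrected query:
SELECT author, MIN(sold) FROM books GROUP BY author HAVING MIN(sold) >= 22674

Result:
author | MIN(sold)
-------+----------
Austen | 23262    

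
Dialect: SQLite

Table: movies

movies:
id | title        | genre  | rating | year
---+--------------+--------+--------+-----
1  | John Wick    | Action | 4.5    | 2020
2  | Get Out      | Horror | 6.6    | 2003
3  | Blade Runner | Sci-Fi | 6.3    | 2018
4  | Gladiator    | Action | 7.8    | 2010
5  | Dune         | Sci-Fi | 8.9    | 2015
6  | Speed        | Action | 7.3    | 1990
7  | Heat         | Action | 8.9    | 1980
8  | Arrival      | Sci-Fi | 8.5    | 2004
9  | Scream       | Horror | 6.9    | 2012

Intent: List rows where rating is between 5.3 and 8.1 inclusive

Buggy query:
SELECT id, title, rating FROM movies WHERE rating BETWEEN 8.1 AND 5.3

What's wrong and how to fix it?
Bug: BETWEEN expects the lower bound first; with 8.1 AND 5.3 the range is empty

Fix: Swap the bounds so the smaller value comes first

Corrected query:
SELECT id, title, rating FROM movies WHERE rating BETWEEN 5.3 AND 8.1

Result:
id | title        | rating
---+--------------+-------
2  | Get Out      | 6.6   
3  | Blade Runner | 6.3   
4  | Gladiator    | 7.8   
6  | Speed        | 7.3   
9  | Scream       | 6.9   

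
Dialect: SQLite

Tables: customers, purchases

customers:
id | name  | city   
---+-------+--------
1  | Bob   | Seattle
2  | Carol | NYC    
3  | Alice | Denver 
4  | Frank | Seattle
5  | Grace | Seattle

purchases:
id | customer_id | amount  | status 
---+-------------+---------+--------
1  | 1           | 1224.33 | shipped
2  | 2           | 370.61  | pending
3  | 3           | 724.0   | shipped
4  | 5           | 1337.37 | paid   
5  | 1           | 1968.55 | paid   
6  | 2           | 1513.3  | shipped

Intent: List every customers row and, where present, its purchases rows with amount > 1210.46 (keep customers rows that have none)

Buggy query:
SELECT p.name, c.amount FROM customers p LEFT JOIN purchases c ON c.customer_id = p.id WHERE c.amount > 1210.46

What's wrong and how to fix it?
Bug: A WHERE condition on the right-hand table after LEFT JOIN drops unmatched parents

Fix: Put 'c.amount > 1210.46' in the JOIN's ON clause instead of WHERE

Corrected query:
SELECT p.name, c.amount FROM customers p LEFT JOIN purchases c ON c.customer_id = p.id AND c.amount > 1210.46

Result:
name  | amount 
------+--------
Bob   | 1224.33
Bob   | 1968.55
Carol | 1513.3 
Alice | NULL   
Frank | NULL   
Grace | 1337.37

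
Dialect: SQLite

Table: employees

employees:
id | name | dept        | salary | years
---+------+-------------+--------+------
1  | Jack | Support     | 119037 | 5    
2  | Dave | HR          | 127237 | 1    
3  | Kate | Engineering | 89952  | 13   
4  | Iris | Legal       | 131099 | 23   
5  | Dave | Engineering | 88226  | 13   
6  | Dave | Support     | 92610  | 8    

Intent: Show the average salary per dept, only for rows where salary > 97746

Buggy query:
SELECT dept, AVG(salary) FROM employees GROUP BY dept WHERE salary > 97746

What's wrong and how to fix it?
Bug: Row-level WHERE must come before GROUP BY in the clause order

Fix: Place WHERE between FROM and GROUP BY

Corrected query:
SELECT dept, AVG(salary) FROM employees WHERE salary > 97746 GROUP BY dept

Result:
dept    | AVG(salary)
--------+------------
HR      | 127237     
Legal   | 131099     
Support | 119037     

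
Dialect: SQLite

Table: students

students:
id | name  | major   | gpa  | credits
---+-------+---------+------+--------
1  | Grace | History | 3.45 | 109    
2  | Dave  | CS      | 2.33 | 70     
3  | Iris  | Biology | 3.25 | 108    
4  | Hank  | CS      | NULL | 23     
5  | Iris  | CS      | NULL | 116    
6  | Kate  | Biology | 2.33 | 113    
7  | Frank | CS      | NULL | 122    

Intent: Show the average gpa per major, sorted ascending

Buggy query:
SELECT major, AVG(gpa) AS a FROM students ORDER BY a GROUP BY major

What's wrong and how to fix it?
Bug: ORDER BY appears before GROUP BY; SQL clause order requires GROUP BY first

Fix: Reorder: SELECT … FROM … GROUP BY … ORDER BY …

Corrected query:
SELECT major, AVG(gpa) AS a FROM students GROUP BY major ORDER BY a

Result:
major   | a   
--------+-----
CS      | 2.33
Biology | 2.79
History | 3.45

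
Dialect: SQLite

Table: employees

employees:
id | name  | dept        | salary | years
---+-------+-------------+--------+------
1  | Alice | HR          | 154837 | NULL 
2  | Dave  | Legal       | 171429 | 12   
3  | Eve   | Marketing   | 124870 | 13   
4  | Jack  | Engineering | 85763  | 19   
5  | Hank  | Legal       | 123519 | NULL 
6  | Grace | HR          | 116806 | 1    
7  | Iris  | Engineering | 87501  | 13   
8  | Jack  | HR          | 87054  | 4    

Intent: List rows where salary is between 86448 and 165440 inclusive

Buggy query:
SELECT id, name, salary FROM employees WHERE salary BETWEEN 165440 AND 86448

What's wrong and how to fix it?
Bug: The bounds are reversed; BETWEEN a AND b requires a <= b to match anything

Fix: Swap the bounds so the smaller value comes first

Corrected query:
SELECT id, name, salary FROM employees WHERE salary BETWEEN 86448 AND 165440

Result:
id | name  | salary
---+-------+-------
1  | Alice | 154837
3  | Eve   | 124870
5  | Hank  | 123519
6  | Grace | 116806
7  | Iris  | 87501 
8  | Jack  | 87054 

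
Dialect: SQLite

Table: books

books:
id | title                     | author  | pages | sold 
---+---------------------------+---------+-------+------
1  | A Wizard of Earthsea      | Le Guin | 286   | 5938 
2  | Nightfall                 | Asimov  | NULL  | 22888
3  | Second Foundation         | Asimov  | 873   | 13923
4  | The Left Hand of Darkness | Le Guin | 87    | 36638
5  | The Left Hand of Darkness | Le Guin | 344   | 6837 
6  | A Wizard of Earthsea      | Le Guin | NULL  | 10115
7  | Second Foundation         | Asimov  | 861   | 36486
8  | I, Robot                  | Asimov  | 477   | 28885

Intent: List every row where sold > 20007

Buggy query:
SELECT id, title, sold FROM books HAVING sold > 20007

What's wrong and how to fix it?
Bug: HAVING filters the output of aggregation, but this query has no GROUP BY and no aggregate functions, so SQLite rejects it (HAVING clause on a non-aggregate query); the condition here is per row

Fix: Replace HAVING with WHERE since the condition applies to individual rows

Corrected query:
SELECT id, title, sold FROM books WHERE sold > 20007

Result:
id | title                     | sold 
---+---------------------------+------
2  | Nightfall                 | 22888
4  | The Left Hand of Darkness | 36638
7  | Second Foundation         | 36486
8  | I, Robot                  | 28885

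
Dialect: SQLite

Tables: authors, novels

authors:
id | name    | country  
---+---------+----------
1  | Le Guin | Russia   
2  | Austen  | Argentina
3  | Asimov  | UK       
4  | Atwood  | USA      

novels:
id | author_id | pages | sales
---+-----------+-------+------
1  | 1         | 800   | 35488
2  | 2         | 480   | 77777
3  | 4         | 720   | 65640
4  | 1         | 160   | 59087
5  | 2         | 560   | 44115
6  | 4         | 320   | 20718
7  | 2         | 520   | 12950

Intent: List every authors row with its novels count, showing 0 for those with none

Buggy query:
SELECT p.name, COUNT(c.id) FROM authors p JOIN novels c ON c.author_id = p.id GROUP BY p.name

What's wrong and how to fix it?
Bug: An inner join excludes parents with zero children

Fix: Switch to LEFT JOIN to retain unmatched parent rows

Corrected query:
SELECT p.name, COUNT(c.id) FROM authors p LEFT JOIN novels c ON c.author_id = p.id GROUP BY p.name

Result:
name    | COUNT(c.id)
--------+------------
Asimov  | 0          
Atwood  | 2          
Austen  | 3          
Le Guin | 2          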